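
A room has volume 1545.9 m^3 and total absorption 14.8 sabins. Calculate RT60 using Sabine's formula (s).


Given values:
  V = 1545.9 m^3
  A = 14.8 sabins
Formula: RT60 = 0.161 * V / A
Numerator: 0.161 * 1545.9 = 248.8899
RT60 = 248.8899 / 14.8 = 16.817

16.817 s


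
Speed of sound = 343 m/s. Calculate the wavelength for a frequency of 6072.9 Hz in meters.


Given values:
  c = 343 m/s, f = 6072.9 Hz
Formula: lambda = c / f
lambda = 343 / 6072.9
lambda = 0.0565

0.0565 m


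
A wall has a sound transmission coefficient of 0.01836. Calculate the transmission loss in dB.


Given values:
  tau = 0.01836
Formula: TL = 10 * log10(1 / tau)
Compute 1 / tau = 1 / 0.01836 = 54.4662
Compute log10(54.4662) = 1.736127
TL = 10 * 1.736127 = 17.36

17.36 dB


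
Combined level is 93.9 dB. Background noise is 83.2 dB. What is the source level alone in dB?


Given values:
  L_total = 93.9 dB, L_bg = 83.2 dB
Formula: L_source = 10 * log10(10^(L_total/10) - 10^(L_bg/10))
Convert to linear:
  10^(93.9/10) = 2454708915.685
  10^(83.2/10) = 208929613.0854
Difference: 2454708915.685 - 208929613.0854 = 2245779302.5996
L_source = 10 * log10(2245779302.5996) = 93.51

93.51 dB


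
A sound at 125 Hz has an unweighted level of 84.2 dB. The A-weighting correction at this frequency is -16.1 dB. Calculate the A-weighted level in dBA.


Given values:
  SPL = 84.2 dB
  A-weighting at 125 Hz = -16.1 dB
Formula: L_A = SPL + A_weight
L_A = 84.2 + (-16.1)
L_A = 68.1

68.1 dBA


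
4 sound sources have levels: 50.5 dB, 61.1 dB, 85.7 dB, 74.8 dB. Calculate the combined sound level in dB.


Formula: L_total = 10 * log10( sum(10^(Li/10)) )
  Source 1: 10^(50.5/10) = 112201.8454
  Source 2: 10^(61.1/10) = 1288249.5517
  Source 3: 10^(85.7/10) = 371535229.0972
  Source 4: 10^(74.8/10) = 30199517.204
Sum of linear values = 403135197.6983
L_total = 10 * log10(403135197.6983) = 86.05

86.05 dB


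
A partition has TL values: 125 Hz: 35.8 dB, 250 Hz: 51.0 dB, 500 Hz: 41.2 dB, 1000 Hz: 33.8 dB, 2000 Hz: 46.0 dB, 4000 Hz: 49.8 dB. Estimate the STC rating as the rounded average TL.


Given TL values at each frequency:
  125 Hz: 35.8 dB
  250 Hz: 51.0 dB
  500 Hz: 41.2 dB
  1000 Hz: 33.8 dB
  2000 Hz: 46.0 dB
  4000 Hz: 49.8 dB
Formula: STC ~ round(average of TL values)
Sum = 35.8 + 51.0 + 41.2 + 33.8 + 46.0 + 49.8 = 257.6
Average = 257.6 / 6 = 42.93
Rounded: 43

43


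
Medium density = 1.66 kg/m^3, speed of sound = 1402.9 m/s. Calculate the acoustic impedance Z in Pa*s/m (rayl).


Given values:
  rho = 1.66 kg/m^3
  c = 1402.9 m/s
Formula: Z = rho * c
Z = 1.66 * 1402.9
Z = 2328.81

2328.81 rayl


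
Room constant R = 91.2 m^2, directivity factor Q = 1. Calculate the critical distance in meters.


Given values:
  R = 91.2 m^2, Q = 1
Formula: d_c = 0.141 * sqrt(Q * R)
Compute Q * R = 1 * 91.2 = 91.2
Compute sqrt(91.2) = 9.5499
d_c = 0.141 * 9.5499 = 1.347

1.347 m


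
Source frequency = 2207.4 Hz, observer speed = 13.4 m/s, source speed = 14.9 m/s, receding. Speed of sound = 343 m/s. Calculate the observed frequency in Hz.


Given values:
  f_s = 2207.4 Hz, v_o = 13.4 m/s, v_s = 14.9 m/s
  Direction: receding
Formula: f_o = f_s * (c - v_o) / (c + v_s)
Numerator: c - v_o = 343 - 13.4 = 329.6
Denominator: c + v_s = 343 + 14.9 = 357.9
f_o = 2207.4 * 329.6 / 357.9 = 2032.86

2032.86 Hz


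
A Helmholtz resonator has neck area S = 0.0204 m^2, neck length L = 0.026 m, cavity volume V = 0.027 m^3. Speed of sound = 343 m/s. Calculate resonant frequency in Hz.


Given values:
  S = 0.0204 m^2, L = 0.026 m, V = 0.027 m^3, c = 343 m/s
Formula: f = (c / (2*pi)) * sqrt(S / (V * L))
Compute V * L = 0.027 * 0.026 = 0.000702
Compute S / (V * L) = 0.0204 / 0.000702 = 29.0598
Compute sqrt(29.0598) = 5.390714
Compute c / (2*pi) = 343 / 6.283185 = 54.590148
f = 54.590148 * 5.390714 = 294.28

294.28 Hz


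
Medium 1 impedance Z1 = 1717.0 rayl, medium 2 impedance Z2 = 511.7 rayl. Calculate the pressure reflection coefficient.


Given values:
  Z1 = 1717.0 rayl, Z2 = 511.7 rayl
Formula: R = (Z2 - Z1) / (Z2 + Z1)
Numerator: Z2 - Z1 = 511.7 - 1717.0 = -1205.3
Denominator: Z2 + Z1 = 511.7 + 1717.0 = 2228.7
R = -1205.3 / 2228.7 = -0.5408

-0.5408


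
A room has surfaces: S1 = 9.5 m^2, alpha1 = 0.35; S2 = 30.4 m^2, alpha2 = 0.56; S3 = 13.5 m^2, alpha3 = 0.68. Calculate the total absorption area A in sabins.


Given surfaces:
  Surface 1: 9.5 * 0.35 = 3.325
  Surface 2: 30.4 * 0.56 = 17.024
  Surface 3: 13.5 * 0.68 = 9.18
Formula: A = sum(Si * alpha_i)
A = 3.325 + 17.024 + 9.18
A = 29.53

29.53 sabins


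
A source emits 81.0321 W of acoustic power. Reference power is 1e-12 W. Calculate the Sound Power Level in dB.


Given values:
  W = 81.0321 W
  W_ref = 1e-12 W
Formula: SWL = 10 * log10(W / W_ref)
Compute ratio: W / W_ref = 81032100000000
Compute log10: log10(81032100000000) = 13.908657
Multiply: SWL = 10 * 13.908657 = 139.09

139.09 dB


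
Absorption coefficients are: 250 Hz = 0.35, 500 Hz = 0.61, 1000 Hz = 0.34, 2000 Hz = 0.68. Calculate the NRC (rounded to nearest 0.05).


Given values:
  a_250 = 0.35, a_500 = 0.61
  a_1000 = 0.34, a_2000 = 0.68
Formula: NRC = (a250 + a500 + a1000 + a2000) / 4
Sum = 0.35 + 0.61 + 0.34 + 0.68 = 1.98
NRC = 1.98 / 4 = 0.495
Rounded to nearest 0.05: 0.5

0.5


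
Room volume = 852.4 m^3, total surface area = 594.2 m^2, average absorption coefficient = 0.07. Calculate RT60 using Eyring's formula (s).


Given values:
  V = 852.4 m^3, S = 594.2 m^2, alpha = 0.07
Formula: RT60 = 0.161 * V / (-S * ln(1 - alpha))
Compute ln(1 - 0.07) = ln(0.93) = -0.072571
Denominator: -594.2 * -0.072571 = 43.1217
Numerator: 0.161 * 852.4 = 137.2364
RT60 = 137.2364 / 43.1217 = 3.183

3.183 s


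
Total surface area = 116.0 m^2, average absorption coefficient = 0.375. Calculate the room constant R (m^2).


Given values:
  S = 116.0 m^2, alpha = 0.375
Formula: R = S * alpha / (1 - alpha)
Numerator: 116.0 * 0.375 = 43.5
Denominator: 1 - 0.375 = 0.625
R = 43.5 / 0.625 = 69.6

69.6 m^2


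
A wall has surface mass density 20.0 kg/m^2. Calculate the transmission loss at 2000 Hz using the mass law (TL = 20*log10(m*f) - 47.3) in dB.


Given values:
  m = 20.0 kg/m^2, f = 2000 Hz
Formula: TL = 20 * log10(m * f) - 47.3
Compute m * f = 20.0 * 2000 = 40000.0
Compute log10(40000.0) = 4.60206
Compute 20 * 4.60206 = 92.0412
TL = 92.0412 - 47.3 = 44.74

44.74 dB


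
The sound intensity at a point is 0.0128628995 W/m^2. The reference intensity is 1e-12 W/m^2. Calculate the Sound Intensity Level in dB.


Given values:
  I = 0.0128628995 W/m^2
  I_ref = 1e-12 W/m^2
Formula: SIL = 10 * log10(I / I_ref)
Compute ratio: I / I_ref = 12862899500
Compute log10: log10(12862899500) = 10.109339
Multiply: SIL = 10 * 10.109339 = 101.09

101.09 dB


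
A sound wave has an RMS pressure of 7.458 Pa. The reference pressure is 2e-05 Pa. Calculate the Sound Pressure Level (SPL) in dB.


Given values:
  p = 7.458 Pa
  p_ref = 2e-05 Pa
Formula: SPL = 20 * log10(p / p_ref)
Compute ratio: p / p_ref = 7.458 / 2e-05 = 372900
Compute log10: log10(372900) = 5.571592
Multiply: SPL = 20 * 5.571592 = 111.43

111.43 dB


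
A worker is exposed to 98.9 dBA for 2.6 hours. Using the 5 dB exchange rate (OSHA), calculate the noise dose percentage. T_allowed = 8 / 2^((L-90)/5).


Given values:
  L = 98.9 dBA, T = 2.6 hours
Formula: T_allowed = 8 / 2^((L - 90) / 5)
Compute exponent: (98.9 - 90) / 5 = 1.78
Compute 2^(1.78) = 3.434262
T_allowed = 8 / 3.434262 = 2.329467 hours
Dose = (T / T_allowed) * 100
Dose = (2.6 / 2.329467) * 100 = 111.61

111.61 %


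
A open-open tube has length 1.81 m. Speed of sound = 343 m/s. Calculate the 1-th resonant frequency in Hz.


Given values:
  Tube type: open-open, L = 1.81 m, c = 343 m/s, n = 1
Formula: f_n = n * c / (2 * L)
Compute 2 * L = 2 * 1.81 = 3.62
f = 1 * 343 / 3.62
f = 94.75

94.75 Hz


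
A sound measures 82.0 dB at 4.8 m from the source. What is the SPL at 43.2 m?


Given values:
  SPL1 = 82.0 dB, r1 = 4.8 m, r2 = 43.2 m
Formula: SPL2 = SPL1 - 20 * log10(r2 / r1)
Compute ratio: r2 / r1 = 43.2 / 4.8 = 9.0
Compute log10: log10(9.0) = 0.954243
Compute drop: 20 * 0.954243 = 19.0849
SPL2 = 82.0 - 19.0849 = 62.92

62.92 dB


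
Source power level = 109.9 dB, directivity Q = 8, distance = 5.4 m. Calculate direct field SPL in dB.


Given values:
  Lw = 109.9 dB, Q = 8, r = 5.4 m
Formula: SPL = Lw + 10 * log10(Q / (4 * pi * r^2))
Compute 4 * pi * r^2 = 4 * pi * 5.4^2 = 366.4354
Compute Q / denom = 8 / 366.4354 = 0.02183195
Compute 10 * log10(0.02183195) = -16.6091
SPL = 109.9 + (-16.6091) = 93.29

93.29 dB


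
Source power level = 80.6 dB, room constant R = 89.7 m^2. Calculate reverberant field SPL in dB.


Given values:
  Lw = 80.6 dB, R = 89.7 m^2
Formula: SPL = Lw + 10 * log10(4 / R)
Compute 4 / R = 4 / 89.7 = 0.044593
Compute 10 * log10(0.044593) = -13.5073
SPL = 80.6 + (-13.5073) = 67.09

67.09 dB


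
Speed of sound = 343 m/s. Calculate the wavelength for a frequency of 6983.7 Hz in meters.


Given values:
  c = 343 m/s, f = 6983.7 Hz
Formula: lambda = c / f
lambda = 343 / 6983.7
lambda = 0.0491

0.0491 m


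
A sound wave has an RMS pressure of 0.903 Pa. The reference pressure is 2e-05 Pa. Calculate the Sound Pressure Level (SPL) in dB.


Given values:
  p = 0.903 Pa
  p_ref = 2e-05 Pa
Formula: SPL = 20 * log10(p / p_ref)
Compute ratio: p / p_ref = 0.903 / 2e-05 = 45150
Compute log10: log10(45150) = 4.654658
Multiply: SPL = 20 * 4.654658 = 93.09

93.09 dB


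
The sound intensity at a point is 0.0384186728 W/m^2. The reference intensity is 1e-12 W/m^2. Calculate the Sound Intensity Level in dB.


Given values:
  I = 0.0384186728 W/m^2
  I_ref = 1e-12 W/m^2
Formula: SIL = 10 * log10(I / I_ref)
Compute ratio: I / I_ref = 38418672800
Compute log10: log10(38418672800) = 10.584542
Multiply: SIL = 10 * 10.584542 = 105.85

105.85 dB


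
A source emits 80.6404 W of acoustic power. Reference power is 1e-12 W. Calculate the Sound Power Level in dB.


Given values:
  W = 80.6404 W
  W_ref = 1e-12 W
Formula: SWL = 10 * log10(W / W_ref)
Compute ratio: W / W_ref = 80640400000000
Compute log10: log10(80640400000000) = 13.906553
Multiply: SWL = 10 * 13.906553 = 139.07

139.07 dB


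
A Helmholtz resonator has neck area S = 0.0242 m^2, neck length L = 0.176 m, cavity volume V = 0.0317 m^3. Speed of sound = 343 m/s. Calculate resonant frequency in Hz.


Given values:
  S = 0.0242 m^2, L = 0.176 m, V = 0.0317 m^3, c = 343 m/s
Formula: f = (c / (2*pi)) * sqrt(S / (V * L))
Compute V * L = 0.0317 * 0.176 = 0.0055792
Compute S / (V * L) = 0.0242 / 0.0055792 = 4.3375
Compute sqrt(4.3375) = 2.082667
Compute c / (2*pi) = 343 / 6.283185 = 54.590148
f = 54.590148 * 2.082667 = 113.69

113.69 Hz


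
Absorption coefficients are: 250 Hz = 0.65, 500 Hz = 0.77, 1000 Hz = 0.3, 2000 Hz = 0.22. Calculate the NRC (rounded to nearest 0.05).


Given values:
  a_250 = 0.65, a_500 = 0.77
  a_1000 = 0.3, a_2000 = 0.22
Formula: NRC = (a250 + a500 + a1000 + a2000) / 4
Sum = 0.65 + 0.77 + 0.3 + 0.22 = 1.94
NRC = 1.94 / 4 = 0.485
Rounded to nearest 0.05: 0.5

0.5


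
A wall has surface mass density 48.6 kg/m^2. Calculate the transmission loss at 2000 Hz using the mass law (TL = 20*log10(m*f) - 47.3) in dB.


Given values:
  m = 48.6 kg/m^2, f = 2000 Hz
Formula: TL = 20 * log10(m * f) - 47.3
Compute m * f = 48.6 * 2000 = 97200.0
Compute log10(97200.0) = 4.987666
Compute 20 * 4.987666 = 99.7533
TL = 99.7533 - 47.3 = 52.45

52.45 dB


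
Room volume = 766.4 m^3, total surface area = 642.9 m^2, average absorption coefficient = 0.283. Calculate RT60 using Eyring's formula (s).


Given values:
  V = 766.4 m^3, S = 642.9 m^2, alpha = 0.283
Formula: RT60 = 0.161 * V / (-S * ln(1 - alpha))
Compute ln(1 - 0.283) = ln(0.717) = -0.332679
Denominator: -642.9 * -0.332679 = 213.8793
Numerator: 0.161 * 766.4 = 123.3904
RT60 = 123.3904 / 213.8793 = 0.577

0.577 s


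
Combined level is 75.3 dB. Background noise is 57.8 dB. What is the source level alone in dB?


Given values:
  L_total = 75.3 dB, L_bg = 57.8 dB
Formula: L_source = 10 * log10(10^(L_total/10) - 10^(L_bg/10))
Convert to linear:
  10^(75.3/10) = 33884415.6139
  10^(57.8/10) = 602559.5861
Difference: 33884415.6139 - 602559.5861 = 33281856.0278
L_source = 10 * log10(33281856.0278) = 75.22

75.22 dB


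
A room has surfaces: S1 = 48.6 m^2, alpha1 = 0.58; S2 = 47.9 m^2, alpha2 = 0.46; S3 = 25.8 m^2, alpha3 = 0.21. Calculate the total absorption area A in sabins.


Given surfaces:
  Surface 1: 48.6 * 0.58 = 28.188
  Surface 2: 47.9 * 0.46 = 22.034
  Surface 3: 25.8 * 0.21 = 5.418
Formula: A = sum(Si * alpha_i)
A = 28.188 + 22.034 + 5.418
A = 55.64

55.64 sabins


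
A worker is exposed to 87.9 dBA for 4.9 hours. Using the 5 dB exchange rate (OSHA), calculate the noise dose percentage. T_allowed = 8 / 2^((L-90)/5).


Given values:
  L = 87.9 dBA, T = 4.9 hours
Formula: T_allowed = 8 / 2^((L - 90) / 5)
Compute exponent: (87.9 - 90) / 5 = -0.42
Compute 2^(-0.42) = 0.747425
T_allowed = 8 / 0.747425 = 10.703415 hours
Dose = (T / T_allowed) * 100
Dose = (4.9 / 10.703415) * 100 = 45.78

45.78 %


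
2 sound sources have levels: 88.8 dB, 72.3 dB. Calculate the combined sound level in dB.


Formula: L_total = 10 * log10( sum(10^(Li/10)) )
  Source 1: 10^(88.8/10) = 758577575.0292
  Source 2: 10^(72.3/10) = 16982436.5246
Sum of linear values = 775560011.5538
L_total = 10 * log10(775560011.5538) = 88.9

88.9 dB


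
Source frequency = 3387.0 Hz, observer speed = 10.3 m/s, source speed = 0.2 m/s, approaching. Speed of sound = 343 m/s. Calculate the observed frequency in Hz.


Given values:
  f_s = 3387.0 Hz, v_o = 10.3 m/s, v_s = 0.2 m/s
  Direction: approaching
Formula: f_o = f_s * (c + v_o) / (c - v_s)
Numerator: c + v_o = 343 + 10.3 = 353.3
Denominator: c - v_s = 343 - 0.2 = 342.8
f_o = 3387.0 * 353.3 / 342.8 = 3490.74

3490.74 Hz


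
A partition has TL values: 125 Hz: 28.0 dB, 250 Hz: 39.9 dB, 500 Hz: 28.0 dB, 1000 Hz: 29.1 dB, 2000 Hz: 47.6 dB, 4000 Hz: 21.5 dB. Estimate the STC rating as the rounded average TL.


Given TL values at each frequency:
  125 Hz: 28.0 dB
  250 Hz: 39.9 dB
  500 Hz: 28.0 dB
  1000 Hz: 29.1 dB
  2000 Hz: 47.6 dB
  4000 Hz: 21.5 dB
Formula: STC ~ round(average of TL values)
Sum = 28.0 + 39.9 + 28.0 + 29.1 + 47.6 + 21.5 = 194.1
Average = 194.1 / 6 = 32.35
Rounded: 32

32


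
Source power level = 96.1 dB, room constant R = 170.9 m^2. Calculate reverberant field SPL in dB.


Given values:
  Lw = 96.1 dB, R = 170.9 m^2
Formula: SPL = Lw + 10 * log10(4 / R)
Compute 4 / R = 4 / 170.9 = 0.023406
Compute 10 * log10(0.023406) = -16.3067
SPL = 96.1 + (-16.3067) = 79.79

79.79 dB


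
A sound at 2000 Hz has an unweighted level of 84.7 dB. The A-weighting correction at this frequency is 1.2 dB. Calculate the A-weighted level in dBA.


Given values:
  SPL = 84.7 dB
  A-weighting at 2000 Hz = 1.2 dB
Formula: L_A = SPL + A_weight
L_A = 84.7 + (1.2)
L_A = 85.9

85.9 dBA


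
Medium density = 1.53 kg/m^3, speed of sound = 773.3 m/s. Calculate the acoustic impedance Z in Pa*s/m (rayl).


Given values:
  rho = 1.53 kg/m^3
  c = 773.3 m/s
Formula: Z = rho * c
Z = 1.53 * 773.3
Z = 1183.15

1183.15 rayl


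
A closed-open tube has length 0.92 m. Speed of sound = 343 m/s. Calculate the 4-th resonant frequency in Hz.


Given values:
  Tube type: closed-open, L = 0.92 m, c = 343 m/s, n = 4
Formula: f_n = (2n - 1) * c / (4 * L)
Compute 2n - 1 = 2*4 - 1 = 7
Compute 4 * L = 4 * 0.92 = 3.68
f = 7 * 343 / 3.68
f = 652.45

652.45 Hz


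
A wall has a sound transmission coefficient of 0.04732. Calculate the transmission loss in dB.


Given values:
  tau = 0.04732
Formula: TL = 10 * log10(1 / tau)
Compute 1 / tau = 1 / 0.04732 = 21.1327
Compute log10(21.1327) = 1.324955
TL = 10 * 1.324955 = 13.25

13.25 dB


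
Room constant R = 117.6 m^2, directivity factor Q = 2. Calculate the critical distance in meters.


Given values:
  R = 117.6 m^2, Q = 2
Formula: d_c = 0.141 * sqrt(Q * R)
Compute Q * R = 2 * 117.6 = 235.2
Compute sqrt(235.2) = 15.3362
d_c = 0.141 * 15.3362 = 2.162

2.162 m


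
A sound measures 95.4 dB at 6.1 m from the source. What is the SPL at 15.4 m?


Given values:
  SPL1 = 95.4 dB, r1 = 6.1 m, r2 = 15.4 m
Formula: SPL2 = SPL1 - 20 * log10(r2 / r1)
Compute ratio: r2 / r1 = 15.4 / 6.1 = 2.5246
Compute log10: log10(2.5246) = 0.402193
Compute drop: 20 * 0.402193 = 8.0439
SPL2 = 95.4 - 8.0439 = 87.36

87.36 dB


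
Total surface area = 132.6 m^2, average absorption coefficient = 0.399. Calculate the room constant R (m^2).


Given values:
  S = 132.6 m^2, alpha = 0.399
Formula: R = S * alpha / (1 - alpha)
Numerator: 132.6 * 0.399 = 52.9074
Denominator: 1 - 0.399 = 0.601
R = 52.9074 / 0.601 = 88.03

88.03 m^2


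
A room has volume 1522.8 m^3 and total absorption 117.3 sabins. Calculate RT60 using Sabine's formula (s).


Given values:
  V = 1522.8 m^3
  A = 117.3 sabins
Formula: RT60 = 0.161 * V / A
Numerator: 0.161 * 1522.8 = 245.1708
RT60 = 245.1708 / 117.3 = 2.09

2.09 s


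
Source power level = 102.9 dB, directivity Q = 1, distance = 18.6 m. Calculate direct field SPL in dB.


Given values:
  Lw = 102.9 dB, Q = 1, r = 18.6 m
Formula: SPL = Lw + 10 * log10(Q / (4 * pi * r^2))
Compute 4 * pi * r^2 = 4 * pi * 18.6^2 = 4347.4616
Compute Q / denom = 1 / 4347.4616 = 0.00023002
Compute 10 * log10(0.00023002) = -36.3823
SPL = 102.9 + (-36.3823) = 66.52

66.52 dB


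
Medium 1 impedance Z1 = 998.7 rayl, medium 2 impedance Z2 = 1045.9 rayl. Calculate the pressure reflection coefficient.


Given values:
  Z1 = 998.7 rayl, Z2 = 1045.9 rayl
Formula: R = (Z2 - Z1) / (Z2 + Z1)
Numerator: Z2 - Z1 = 1045.9 - 998.7 = 47.2
Denominator: Z2 + Z1 = 1045.9 + 998.7 = 2044.6
R = 47.2 / 2044.6 = 0.0231

0.0231


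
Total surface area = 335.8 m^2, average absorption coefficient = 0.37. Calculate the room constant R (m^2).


Given values:
  S = 335.8 m^2, alpha = 0.37
Formula: R = S * alpha / (1 - alpha)
Numerator: 335.8 * 0.37 = 124.246
Denominator: 1 - 0.37 = 0.63
R = 124.246 / 0.63 = 197.22

197.22 m^2


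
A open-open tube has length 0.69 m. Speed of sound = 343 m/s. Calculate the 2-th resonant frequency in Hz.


Given values:
  Tube type: open-open, L = 0.69 m, c = 343 m/s, n = 2
Formula: f_n = n * c / (2 * L)
Compute 2 * L = 2 * 0.69 = 1.38
f = 2 * 343 / 1.38
f = 497.1

497.1 Hz


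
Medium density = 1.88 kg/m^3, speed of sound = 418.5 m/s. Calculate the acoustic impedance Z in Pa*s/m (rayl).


Given values:
  rho = 1.88 kg/m^3
  c = 418.5 m/s
Formula: Z = rho * c
Z = 1.88 * 418.5
Z = 786.78

786.78 rayl


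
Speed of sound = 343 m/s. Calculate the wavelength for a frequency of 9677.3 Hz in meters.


Given values:
  c = 343 m/s, f = 9677.3 Hz
Formula: lambda = c / f
lambda = 343 / 9677.3
lambda = 0.0354

0.0354 m


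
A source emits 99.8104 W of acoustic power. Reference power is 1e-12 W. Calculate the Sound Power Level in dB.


Given values:
  W = 99.8104 W
  W_ref = 1e-12 W
Formula: SWL = 10 * log10(W / W_ref)
Compute ratio: W / W_ref = 99810400000000
Compute log10: log10(99810400000000) = 13.999176
Multiply: SWL = 10 * 13.999176 = 139.99

139.99 dB


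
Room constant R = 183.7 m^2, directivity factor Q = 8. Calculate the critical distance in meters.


Given values:
  R = 183.7 m^2, Q = 8
Formula: d_c = 0.141 * sqrt(Q * R)
Compute Q * R = 8 * 183.7 = 1469.6
Compute sqrt(1469.6) = 38.3354
d_c = 0.141 * 38.3354 = 5.405

5.405 m


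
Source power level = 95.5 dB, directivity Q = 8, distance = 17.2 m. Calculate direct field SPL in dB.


Given values:
  Lw = 95.5 dB, Q = 8, r = 17.2 m
Formula: SPL = Lw + 10 * log10(Q / (4 * pi * r^2))
Compute 4 * pi * r^2 = 4 * pi * 17.2^2 = 3717.6351
Compute Q / denom = 8 / 3717.6351 = 0.00215191
Compute 10 * log10(0.00215191) = -26.6718
SPL = 95.5 + (-26.6718) = 68.83

68.83 dB


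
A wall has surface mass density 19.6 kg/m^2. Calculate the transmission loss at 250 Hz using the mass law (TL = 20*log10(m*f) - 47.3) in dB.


Given values:
  m = 19.6 kg/m^2, f = 250 Hz
Formula: TL = 20 * log10(m * f) - 47.3
Compute m * f = 19.6 * 250 = 4900.0
Compute log10(4900.0) = 3.690196
Compute 20 * 3.690196 = 73.8039
TL = 73.8039 - 47.3 = 26.5

26.5 dB


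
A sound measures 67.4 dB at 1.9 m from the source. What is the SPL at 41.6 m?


Given values:
  SPL1 = 67.4 dB, r1 = 1.9 m, r2 = 41.6 m
Formula: SPL2 = SPL1 - 20 * log10(r2 / r1)
Compute ratio: r2 / r1 = 41.6 / 1.9 = 21.8947
Compute log10: log10(21.8947) = 1.340339
Compute drop: 20 * 1.340339 = 26.8068
SPL2 = 67.4 - 26.8068 = 40.59

40.59 dB


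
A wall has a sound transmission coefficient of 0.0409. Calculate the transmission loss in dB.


Given values:
  tau = 0.0409
Formula: TL = 10 * log10(1 / tau)
Compute 1 / tau = 1 / 0.0409 = 24.4499
Compute log10(24.4499) = 1.388277
TL = 10 * 1.388277 = 13.88

13.88 dB


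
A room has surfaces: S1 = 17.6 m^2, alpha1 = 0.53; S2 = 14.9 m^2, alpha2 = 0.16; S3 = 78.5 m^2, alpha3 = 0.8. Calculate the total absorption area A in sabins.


Given surfaces:
  Surface 1: 17.6 * 0.53 = 9.328
  Surface 2: 14.9 * 0.16 = 2.384
  Surface 3: 78.5 * 0.8 = 62.8
Formula: A = sum(Si * alpha_i)
A = 9.328 + 2.384 + 62.8
A = 74.51

74.51 sabins


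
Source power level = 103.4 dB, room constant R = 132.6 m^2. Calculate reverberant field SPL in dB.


Given values:
  Lw = 103.4 dB, R = 132.6 m^2
Formula: SPL = Lw + 10 * log10(4 / R)
Compute 4 / R = 4 / 132.6 = 0.030166
Compute 10 * log10(0.030166) = -15.2048
SPL = 103.4 + (-15.2048) = 88.2

88.2 dB


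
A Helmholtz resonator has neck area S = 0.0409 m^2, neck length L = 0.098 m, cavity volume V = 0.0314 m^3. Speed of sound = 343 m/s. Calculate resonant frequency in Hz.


Given values:
  S = 0.0409 m^2, L = 0.098 m, V = 0.0314 m^3, c = 343 m/s
Formula: f = (c / (2*pi)) * sqrt(S / (V * L))
Compute V * L = 0.0314 * 0.098 = 0.0030772
Compute S / (V * L) = 0.0409 / 0.0030772 = 13.2913
Compute sqrt(13.2913) = 3.645724
Compute c / (2*pi) = 343 / 6.283185 = 54.590148
f = 54.590148 * 3.645724 = 199.02

199.02 Hz


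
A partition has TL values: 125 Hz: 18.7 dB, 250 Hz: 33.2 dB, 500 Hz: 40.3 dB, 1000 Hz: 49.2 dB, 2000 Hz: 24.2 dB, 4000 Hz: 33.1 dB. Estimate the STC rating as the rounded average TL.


Given TL values at each frequency:
  125 Hz: 18.7 dB
  250 Hz: 33.2 dB
  500 Hz: 40.3 dB
  1000 Hz: 49.2 dB
  2000 Hz: 24.2 dB
  4000 Hz: 33.1 dB
Formula: STC ~ round(average of TL values)
Sum = 18.7 + 33.2 + 40.3 + 49.2 + 24.2 + 33.1 = 198.7
Average = 198.7 / 6 = 33.12
Rounded: 33

33


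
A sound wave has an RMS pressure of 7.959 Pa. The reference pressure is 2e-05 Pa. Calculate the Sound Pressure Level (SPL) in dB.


Given values:
  p = 7.959 Pa
  p_ref = 2e-05 Pa
Formula: SPL = 20 * log10(p / p_ref)
Compute ratio: p / p_ref = 7.959 / 2e-05 = 397950
Compute log10: log10(397950) = 5.599829
Multiply: SPL = 20 * 5.599829 = 112.0

112.0 dB


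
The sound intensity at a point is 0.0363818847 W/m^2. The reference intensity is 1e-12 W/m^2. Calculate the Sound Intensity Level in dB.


Given values:
  I = 0.0363818847 W/m^2
  I_ref = 1e-12 W/m^2
Formula: SIL = 10 * log10(I / I_ref)
Compute ratio: I / I_ref = 36381884700
Compute log10: log10(36381884700) = 10.560885
Multiply: SIL = 10 * 10.560885 = 105.61

105.61 dB


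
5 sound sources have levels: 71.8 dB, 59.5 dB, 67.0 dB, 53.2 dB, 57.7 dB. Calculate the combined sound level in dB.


Formula: L_total = 10 * log10( sum(10^(Li/10)) )
  Source 1: 10^(71.8/10) = 15135612.4844
  Source 2: 10^(59.5/10) = 891250.9381
  Source 3: 10^(67.0/10) = 5011872.3363
  Source 4: 10^(53.2/10) = 208929.6131
  Source 5: 10^(57.7/10) = 588843.6554
Sum of linear values = 21836509.0273
L_total = 10 * log10(21836509.0273) = 73.39

73.39 dB


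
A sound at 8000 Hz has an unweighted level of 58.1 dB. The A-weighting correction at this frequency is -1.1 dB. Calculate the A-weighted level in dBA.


Given values:
  SPL = 58.1 dB
  A-weighting at 8000 Hz = -1.1 dB
Formula: L_A = SPL + A_weight
L_A = 58.1 + (-1.1)
L_A = 57.0

57.0 dBA


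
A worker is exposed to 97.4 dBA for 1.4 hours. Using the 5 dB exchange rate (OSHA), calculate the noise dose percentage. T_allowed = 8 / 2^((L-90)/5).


Given values:
  L = 97.4 dBA, T = 1.4 hours
Formula: T_allowed = 8 / 2^((L - 90) / 5)
Compute exponent: (97.4 - 90) / 5 = 1.48
Compute 2^(1.48) = 2.789487
T_allowed = 8 / 2.789487 = 2.867911 hours
Dose = (T / T_allowed) * 100
Dose = (1.4 / 2.867911) * 100 = 48.82

48.82 %


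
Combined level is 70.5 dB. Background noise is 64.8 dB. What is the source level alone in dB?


Given values:
  L_total = 70.5 dB, L_bg = 64.8 dB
Formula: L_source = 10 * log10(10^(L_total/10) - 10^(L_bg/10))
Convert to linear:
  10^(70.5/10) = 11220184.543
  10^(64.8/10) = 3019951.7204
Difference: 11220184.543 - 3019951.7204 = 8200232.8226
L_source = 10 * log10(8200232.8226) = 69.14

69.14 dB


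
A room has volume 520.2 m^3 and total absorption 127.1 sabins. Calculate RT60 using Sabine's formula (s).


Given values:
  V = 520.2 m^3
  A = 127.1 sabins
Formula: RT60 = 0.161 * V / A
Numerator: 0.161 * 520.2 = 83.7522
RT60 = 83.7522 / 127.1 = 0.659

0.659 s


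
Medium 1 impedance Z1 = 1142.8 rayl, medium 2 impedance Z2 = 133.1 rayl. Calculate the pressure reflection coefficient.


Given values:
  Z1 = 1142.8 rayl, Z2 = 133.1 rayl
Formula: R = (Z2 - Z1) / (Z2 + Z1)
Numerator: Z2 - Z1 = 133.1 - 1142.8 = -1009.7
Denominator: Z2 + Z1 = 133.1 + 1142.8 = 1275.9
R = -1009.7 / 1275.9 = -0.7914

-0.7914


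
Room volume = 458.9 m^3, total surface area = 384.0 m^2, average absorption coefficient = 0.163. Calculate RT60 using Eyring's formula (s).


Given values:
  V = 458.9 m^3, S = 384.0 m^2, alpha = 0.163
Formula: RT60 = 0.161 * V / (-S * ln(1 - alpha))
Compute ln(1 - 0.163) = ln(0.837) = -0.177931
Denominator: -384.0 * -0.177931 = 68.3255
Numerator: 0.161 * 458.9 = 73.8829
RT60 = 73.8829 / 68.3255 = 1.081

1.081 s


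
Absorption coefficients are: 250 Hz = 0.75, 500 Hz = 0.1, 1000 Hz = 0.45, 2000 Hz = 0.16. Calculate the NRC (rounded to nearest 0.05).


Given values:
  a_250 = 0.75, a_500 = 0.1
  a_1000 = 0.45, a_2000 = 0.16
Formula: NRC = (a250 + a500 + a1000 + a2000) / 4
Sum = 0.75 + 0.1 + 0.45 + 0.16 = 1.46
NRC = 1.46 / 4 = 0.365
Rounded to nearest 0.05: 0.35

0.35


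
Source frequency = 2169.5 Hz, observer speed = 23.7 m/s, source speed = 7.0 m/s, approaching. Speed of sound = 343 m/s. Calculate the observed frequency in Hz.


Given values:
  f_s = 2169.5 Hz, v_o = 23.7 m/s, v_s = 7.0 m/s
  Direction: approaching
Formula: f_o = f_s * (c + v_o) / (c - v_s)
Numerator: c + v_o = 343 + 23.7 = 366.7
Denominator: c - v_s = 343 - 7.0 = 336.0
f_o = 2169.5 * 366.7 / 336.0 = 2367.73

2367.73 Hz


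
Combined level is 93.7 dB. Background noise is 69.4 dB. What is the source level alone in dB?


Given values:
  L_total = 93.7 dB, L_bg = 69.4 dB
Formula: L_source = 10 * log10(10^(L_total/10) - 10^(L_bg/10))
Convert to linear:
  10^(93.7/10) = 2344228815.3199
  10^(69.4/10) = 8709635.8996
Difference: 2344228815.3199 - 8709635.8996 = 2335519179.4203
L_source = 10 * log10(2335519179.4203) = 93.68

93.68 dB


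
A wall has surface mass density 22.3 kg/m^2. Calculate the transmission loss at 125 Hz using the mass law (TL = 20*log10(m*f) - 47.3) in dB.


Given values:
  m = 22.3 kg/m^2, f = 125 Hz
Formula: TL = 20 * log10(m * f) - 47.3
Compute m * f = 22.3 * 125 = 2787.5
Compute log10(2787.5) = 3.445215
Compute 20 * 3.445215 = 68.9043
TL = 68.9043 - 47.3 = 21.6

21.6 dB


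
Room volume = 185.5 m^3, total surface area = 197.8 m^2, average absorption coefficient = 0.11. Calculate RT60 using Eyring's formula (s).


Given values:
  V = 185.5 m^3, S = 197.8 m^2, alpha = 0.11
Formula: RT60 = 0.161 * V / (-S * ln(1 - alpha))
Compute ln(1 - 0.11) = ln(0.89) = -0.116534
Denominator: -197.8 * -0.116534 = 23.0504
Numerator: 0.161 * 185.5 = 29.8655
RT60 = 29.8655 / 23.0504 = 1.296

1.296 s


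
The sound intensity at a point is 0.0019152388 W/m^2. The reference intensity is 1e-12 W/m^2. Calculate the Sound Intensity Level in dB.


Given values:
  I = 0.0019152388 W/m^2
  I_ref = 1e-12 W/m^2
Formula: SIL = 10 * log10(I / I_ref)
Compute ratio: I / I_ref = 1915238800
Compute log10: log10(1915238800) = 9.282223
Multiply: SIL = 10 * 9.282223 = 92.82

92.82 dB


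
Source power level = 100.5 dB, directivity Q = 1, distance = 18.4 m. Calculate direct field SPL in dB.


Given values:
  Lw = 100.5 dB, Q = 1, r = 18.4 m
Formula: SPL = Lw + 10 * log10(Q / (4 * pi * r^2))
Compute 4 * pi * r^2 = 4 * pi * 18.4^2 = 4254.4704
Compute Q / denom = 1 / 4254.4704 = 0.00023505
Compute 10 * log10(0.00023505) = -36.2884
SPL = 100.5 + (-36.2884) = 64.21

64.21 dB


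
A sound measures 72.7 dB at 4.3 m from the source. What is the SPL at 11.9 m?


Given values:
  SPL1 = 72.7 dB, r1 = 4.3 m, r2 = 11.9 m
Formula: SPL2 = SPL1 - 20 * log10(r2 / r1)
Compute ratio: r2 / r1 = 11.9 / 4.3 = 2.7674
Compute log10: log10(2.7674) = 0.442072
Compute drop: 20 * 0.442072 = 8.8414
SPL2 = 72.7 - 8.8414 = 63.86

63.86 dB


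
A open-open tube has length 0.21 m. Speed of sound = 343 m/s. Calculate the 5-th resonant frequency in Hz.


Given values:
  Tube type: open-open, L = 0.21 m, c = 343 m/s, n = 5
Formula: f_n = n * c / (2 * L)
Compute 2 * L = 2 * 0.21 = 0.42
f = 5 * 343 / 0.42
f = 4083.33

4083.33 Hz


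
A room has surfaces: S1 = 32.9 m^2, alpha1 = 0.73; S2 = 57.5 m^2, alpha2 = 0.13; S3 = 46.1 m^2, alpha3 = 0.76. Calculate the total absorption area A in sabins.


Given surfaces:
  Surface 1: 32.9 * 0.73 = 24.017
  Surface 2: 57.5 * 0.13 = 7.475
  Surface 3: 46.1 * 0.76 = 35.036
Formula: A = sum(Si * alpha_i)
A = 24.017 + 7.475 + 35.036
A = 66.53

66.53 sabins


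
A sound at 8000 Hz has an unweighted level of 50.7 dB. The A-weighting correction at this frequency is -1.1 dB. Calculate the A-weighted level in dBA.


Given values:
  SPL = 50.7 dB
  A-weighting at 8000 Hz = -1.1 dB
Formula: L_A = SPL + A_weight
L_A = 50.7 + (-1.1)
L_A = 49.6

49.6 dBA


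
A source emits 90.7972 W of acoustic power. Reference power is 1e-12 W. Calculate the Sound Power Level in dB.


Given values:
  W = 90.7972 W
  W_ref = 1e-12 W
Formula: SWL = 10 * log10(W / W_ref)
Compute ratio: W / W_ref = 90797200000000
Compute log10: log10(90797200000000) = 13.958072
Multiply: SWL = 10 * 13.958072 = 139.58

139.58 dB


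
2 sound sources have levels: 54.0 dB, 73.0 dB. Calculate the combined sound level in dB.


Formula: L_total = 10 * log10( sum(10^(Li/10)) )
  Source 1: 10^(54.0/10) = 251188.6432
  Source 2: 10^(73.0/10) = 19952623.1497
Sum of linear values = 20203811.7929
L_total = 10 * log10(20203811.7929) = 73.05

73.05 dB


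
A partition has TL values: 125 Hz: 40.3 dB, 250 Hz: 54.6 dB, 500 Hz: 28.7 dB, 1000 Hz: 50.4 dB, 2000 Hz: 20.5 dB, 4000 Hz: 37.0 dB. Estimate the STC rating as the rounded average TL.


Given TL values at each frequency:
  125 Hz: 40.3 dB
  250 Hz: 54.6 dB
  500 Hz: 28.7 dB
  1000 Hz: 50.4 dB
  2000 Hz: 20.5 dB
  4000 Hz: 37.0 dB
Formula: STC ~ round(average of TL values)
Sum = 40.3 + 54.6 + 28.7 + 50.4 + 20.5 + 37.0 = 231.5
Average = 231.5 / 6 = 38.58
Rounded: 39

39


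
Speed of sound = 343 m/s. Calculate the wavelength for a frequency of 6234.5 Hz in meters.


Given values:
  c = 343 m/s, f = 6234.5 Hz
Formula: lambda = c / f
lambda = 343 / 6234.5
lambda = 0.055

0.055 m


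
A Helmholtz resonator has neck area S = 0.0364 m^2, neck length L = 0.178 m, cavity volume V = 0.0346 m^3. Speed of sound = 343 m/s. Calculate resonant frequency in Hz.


Given values:
  S = 0.0364 m^2, L = 0.178 m, V = 0.0346 m^3, c = 343 m/s
Formula: f = (c / (2*pi)) * sqrt(S / (V * L))
Compute V * L = 0.0346 * 0.178 = 0.0061588
Compute S / (V * L) = 0.0364 / 0.0061588 = 5.9102
Compute sqrt(5.9102) = 2.43109
Compute c / (2*pi) = 343 / 6.283185 = 54.590148
f = 54.590148 * 2.43109 = 132.71

132.71 Hz


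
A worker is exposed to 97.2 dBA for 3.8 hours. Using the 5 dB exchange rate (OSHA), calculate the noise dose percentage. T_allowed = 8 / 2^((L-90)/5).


Given values:
  L = 97.2 dBA, T = 3.8 hours
Formula: T_allowed = 8 / 2^((L - 90) / 5)
Compute exponent: (97.2 - 90) / 5 = 1.44
Compute 2^(1.44) = 2.713209
T_allowed = 8 / 2.713209 = 2.948538 hours
Dose = (T / T_allowed) * 100
Dose = (3.8 / 2.948538) * 100 = 128.88

128.88 %


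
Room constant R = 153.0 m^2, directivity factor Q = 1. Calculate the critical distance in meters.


Given values:
  R = 153.0 m^2, Q = 1
Formula: d_c = 0.141 * sqrt(Q * R)
Compute Q * R = 1 * 153.0 = 153.0
Compute sqrt(153.0) = 12.3693
d_c = 0.141 * 12.3693 = 1.744

1.744 m


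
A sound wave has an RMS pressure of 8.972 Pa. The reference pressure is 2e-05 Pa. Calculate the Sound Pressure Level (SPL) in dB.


Given values:
  p = 8.972 Pa
  p_ref = 2e-05 Pa
Formula: SPL = 20 * log10(p / p_ref)
Compute ratio: p / p_ref = 8.972 / 2e-05 = 448600
Compute log10: log10(448600) = 5.651859
Multiply: SPL = 20 * 5.651859 = 113.04

113.04 dB


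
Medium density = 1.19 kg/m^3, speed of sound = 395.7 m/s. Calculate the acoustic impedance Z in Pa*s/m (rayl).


Given values:
  rho = 1.19 kg/m^3
  c = 395.7 m/s
Formula: Z = rho * c
Z = 1.19 * 395.7
Z = 470.88

470.88 rayl


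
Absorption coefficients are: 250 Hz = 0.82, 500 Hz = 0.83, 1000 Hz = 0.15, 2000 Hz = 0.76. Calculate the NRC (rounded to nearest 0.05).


Given values:
  a_250 = 0.82, a_500 = 0.83
  a_1000 = 0.15, a_2000 = 0.76
Formula: NRC = (a250 + a500 + a1000 + a2000) / 4
Sum = 0.82 + 0.83 + 0.15 + 0.76 = 2.56
NRC = 2.56 / 4 = 0.64
Rounded to nearest 0.05: 0.65

0.65


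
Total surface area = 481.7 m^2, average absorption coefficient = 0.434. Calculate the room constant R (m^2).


Given values:
  S = 481.7 m^2, alpha = 0.434
Formula: R = S * alpha / (1 - alpha)
Numerator: 481.7 * 0.434 = 209.0578
Denominator: 1 - 0.434 = 0.566
R = 209.0578 / 0.566 = 369.36

369.36 m^2


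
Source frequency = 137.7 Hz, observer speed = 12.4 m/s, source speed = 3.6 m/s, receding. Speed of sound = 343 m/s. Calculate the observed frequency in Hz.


Given values:
  f_s = 137.7 Hz, v_o = 12.4 m/s, v_s = 3.6 m/s
  Direction: receding
Formula: f_o = f_s * (c - v_o) / (c + v_s)
Numerator: c - v_o = 343 - 12.4 = 330.6
Denominator: c + v_s = 343 + 3.6 = 346.6
f_o = 137.7 * 330.6 / 346.6 = 131.34

131.34 Hz


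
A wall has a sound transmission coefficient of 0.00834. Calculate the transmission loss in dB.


Given values:
  tau = 0.00834
Formula: TL = 10 * log10(1 / tau)
Compute 1 / tau = 1 / 0.00834 = 119.9041
Compute log10(119.9041) = 2.078834
TL = 10 * 2.078834 = 20.79

20.79 dB


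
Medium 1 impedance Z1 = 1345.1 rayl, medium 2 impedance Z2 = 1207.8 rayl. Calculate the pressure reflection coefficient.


Given values:
  Z1 = 1345.1 rayl, Z2 = 1207.8 rayl
Formula: R = (Z2 - Z1) / (Z2 + Z1)
Numerator: Z2 - Z1 = 1207.8 - 1345.1 = -137.3
Denominator: Z2 + Z1 = 1207.8 + 1345.1 = 2552.9
R = -137.3 / 2552.9 = -0.0538

-0.0538


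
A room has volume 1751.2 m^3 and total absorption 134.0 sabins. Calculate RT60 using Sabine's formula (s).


Given values:
  V = 1751.2 m^3
  A = 134.0 sabins
Formula: RT60 = 0.161 * V / A
Numerator: 0.161 * 1751.2 = 281.9432
RT60 = 281.9432 / 134.0 = 2.104

2.104 s


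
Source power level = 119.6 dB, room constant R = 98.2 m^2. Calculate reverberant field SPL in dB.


Given values:
  Lw = 119.6 dB, R = 98.2 m^2
Formula: SPL = Lw + 10 * log10(4 / R)
Compute 4 / R = 4 / 98.2 = 0.040733
Compute 10 * log10(0.040733) = -13.9005
SPL = 119.6 + (-13.9005) = 105.7

105.7 dB


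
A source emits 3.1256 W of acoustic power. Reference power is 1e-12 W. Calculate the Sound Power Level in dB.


Given values:
  W = 3.1256 W
  W_ref = 1e-12 W
Formula: SWL = 10 * log10(W / W_ref)
Compute ratio: W / W_ref = 3125600000000
Compute log10: log10(3125600000000) = 12.494933
Multiply: SWL = 10 * 12.494933 = 124.95

124.95 dB


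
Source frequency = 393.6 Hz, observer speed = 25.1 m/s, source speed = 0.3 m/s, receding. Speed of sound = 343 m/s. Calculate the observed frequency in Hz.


Given values:
  f_s = 393.6 Hz, v_o = 25.1 m/s, v_s = 0.3 m/s
  Direction: receding
Formula: f_o = f_s * (c - v_o) / (c + v_s)
Numerator: c - v_o = 343 - 25.1 = 317.9
Denominator: c + v_s = 343 + 0.3 = 343.3
f_o = 393.6 * 317.9 / 343.3 = 364.48

364.48 Hz


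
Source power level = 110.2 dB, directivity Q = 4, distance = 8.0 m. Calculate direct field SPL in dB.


Given values:
  Lw = 110.2 dB, Q = 4, r = 8.0 m
Formula: SPL = Lw + 10 * log10(Q / (4 * pi * r^2))
Compute 4 * pi * r^2 = 4 * pi * 8.0^2 = 804.2477
Compute Q / denom = 4 / 804.2477 = 0.00497359
Compute 10 * log10(0.00497359) = -23.0333
SPL = 110.2 + (-23.0333) = 87.17

87.17 dB


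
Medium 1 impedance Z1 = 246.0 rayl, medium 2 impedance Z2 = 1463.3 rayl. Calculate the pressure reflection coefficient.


Given values:
  Z1 = 246.0 rayl, Z2 = 1463.3 rayl
Formula: R = (Z2 - Z1) / (Z2 + Z1)
Numerator: Z2 - Z1 = 1463.3 - 246.0 = 1217.3
Denominator: Z2 + Z1 = 1463.3 + 246.0 = 1709.3
R = 1217.3 / 1709.3 = 0.7122

0.7122


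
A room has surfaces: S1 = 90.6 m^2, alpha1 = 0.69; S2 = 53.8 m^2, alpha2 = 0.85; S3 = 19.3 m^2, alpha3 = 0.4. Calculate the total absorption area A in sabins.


Given surfaces:
  Surface 1: 90.6 * 0.69 = 62.514
  Surface 2: 53.8 * 0.85 = 45.73
  Surface 3: 19.3 * 0.4 = 7.72
Formula: A = sum(Si * alpha_i)
A = 62.514 + 45.73 + 7.72
A = 115.96

115.96 sabins


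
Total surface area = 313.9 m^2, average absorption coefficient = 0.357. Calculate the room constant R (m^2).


Given values:
  S = 313.9 m^2, alpha = 0.357
Formula: R = S * alpha / (1 - alpha)
Numerator: 313.9 * 0.357 = 112.0623
Denominator: 1 - 0.357 = 0.643
R = 112.0623 / 0.643 = 174.28

174.28 m^2


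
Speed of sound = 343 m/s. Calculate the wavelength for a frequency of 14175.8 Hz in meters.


Given values:
  c = 343 m/s, f = 14175.8 Hz
Formula: lambda = c / f
lambda = 343 / 14175.8
lambda = 0.0242

0.0242 m


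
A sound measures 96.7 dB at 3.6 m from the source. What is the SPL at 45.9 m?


Given values:
  SPL1 = 96.7 dB, r1 = 3.6 m, r2 = 45.9 m
Formula: SPL2 = SPL1 - 20 * log10(r2 / r1)
Compute ratio: r2 / r1 = 45.9 / 3.6 = 12.75
Compute log10: log10(12.75) = 1.10551
Compute drop: 20 * 1.10551 = 22.1102
SPL2 = 96.7 - 22.1102 = 74.59

74.59 dB


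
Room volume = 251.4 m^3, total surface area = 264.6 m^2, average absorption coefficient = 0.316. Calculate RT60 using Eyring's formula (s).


Given values:
  V = 251.4 m^3, S = 264.6 m^2, alpha = 0.316
Formula: RT60 = 0.161 * V / (-S * ln(1 - alpha))
Compute ln(1 - 0.316) = ln(0.684) = -0.379797
Denominator: -264.6 * -0.379797 = 100.4943
Numerator: 0.161 * 251.4 = 40.4754
RT60 = 40.4754 / 100.4943 = 0.403

0.403 s


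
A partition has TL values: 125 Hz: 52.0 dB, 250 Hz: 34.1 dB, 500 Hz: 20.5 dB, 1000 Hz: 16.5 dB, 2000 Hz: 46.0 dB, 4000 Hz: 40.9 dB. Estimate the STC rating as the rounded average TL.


Given TL values at each frequency:
  125 Hz: 52.0 dB
  250 Hz: 34.1 dB
  500 Hz: 20.5 dB
  1000 Hz: 16.5 dB
  2000 Hz: 46.0 dB
  4000 Hz: 40.9 dB
Formula: STC ~ round(average of TL values)
Sum = 52.0 + 34.1 + 20.5 + 16.5 + 46.0 + 40.9 = 210.0
Average = 210.0 / 6 = 35.0
Rounded: 35

35


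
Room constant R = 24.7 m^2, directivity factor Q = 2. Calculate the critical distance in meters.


Given values:
  R = 24.7 m^2, Q = 2
Formula: d_c = 0.141 * sqrt(Q * R)
Compute Q * R = 2 * 24.7 = 49.4
Compute sqrt(49.4) = 7.0285
d_c = 0.141 * 7.0285 = 0.991

0.991 m


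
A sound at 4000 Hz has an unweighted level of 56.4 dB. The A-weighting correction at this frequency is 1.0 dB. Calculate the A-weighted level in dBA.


Given values:
  SPL = 56.4 dB
  A-weighting at 4000 Hz = 1.0 dB
Formula: L_A = SPL + A_weight
L_A = 56.4 + (1.0)
L_A = 57.4

57.4 dBA


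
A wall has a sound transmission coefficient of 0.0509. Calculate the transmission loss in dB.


Given values:
  tau = 0.0509
Formula: TL = 10 * log10(1 / tau)
Compute 1 / tau = 1 / 0.0509 = 19.6464
Compute log10(19.6464) = 1.293283
TL = 10 * 1.293283 = 12.93

12.93 dB
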